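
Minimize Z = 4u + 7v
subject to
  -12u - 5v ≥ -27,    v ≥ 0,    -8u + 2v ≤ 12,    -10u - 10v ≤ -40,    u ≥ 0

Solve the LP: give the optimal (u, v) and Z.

Feasible corners and Z = 4u + 7v:
  (1, 3) → Z = 25
  (0, 27/5) → Z = 189/5
  (0, 4) → Z = 28

At the optimal vertex, -12u - 5v = -27 and -10u - 10v = -40.
Solving simultaneously gives u = 1, v = 3.

u = 1, v = 3, minimum Z = 25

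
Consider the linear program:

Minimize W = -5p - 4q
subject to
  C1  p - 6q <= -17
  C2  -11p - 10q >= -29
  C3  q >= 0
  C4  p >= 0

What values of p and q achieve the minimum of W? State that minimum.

p = 1/19, q = 54/19, minimum W = -221/19

The optimum lies where p - 6q = -17 and -11p - 10q = -29.
Solving simultaneously gives p = 1/19, q = 54/19.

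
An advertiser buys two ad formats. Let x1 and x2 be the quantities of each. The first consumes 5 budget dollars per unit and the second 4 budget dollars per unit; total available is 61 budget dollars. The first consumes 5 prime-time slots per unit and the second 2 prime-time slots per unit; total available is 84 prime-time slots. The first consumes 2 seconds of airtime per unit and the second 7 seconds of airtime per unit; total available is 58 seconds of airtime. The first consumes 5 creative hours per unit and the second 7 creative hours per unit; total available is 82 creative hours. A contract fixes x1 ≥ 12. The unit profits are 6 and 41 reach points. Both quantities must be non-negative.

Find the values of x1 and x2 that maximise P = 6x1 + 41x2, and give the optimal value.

x1 = 12, x2 = 1/4, maximum P = 329/4

Corner points and P = 6x1 + 41x2:
  (61/5, 0) → P = 366/5
  (12, 0) → P = 72
  (12, 1/4) → P = 329/4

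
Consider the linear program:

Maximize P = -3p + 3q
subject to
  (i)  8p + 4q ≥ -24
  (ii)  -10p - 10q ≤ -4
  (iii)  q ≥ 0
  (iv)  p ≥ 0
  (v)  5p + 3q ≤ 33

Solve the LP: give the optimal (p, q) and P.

Vertices and P = -3p + 3q:
  (2/5, 0) → P = -6/5
  (0, 2/5) → P = 6/5
  (33/5, 0) → P = -99/5
  (0, 11) → P = 33

p = 0, q = 11, maximum P = 33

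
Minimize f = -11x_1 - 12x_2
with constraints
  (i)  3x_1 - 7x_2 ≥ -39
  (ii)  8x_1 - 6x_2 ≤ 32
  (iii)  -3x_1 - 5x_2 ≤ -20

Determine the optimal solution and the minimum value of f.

x_1 = 229/19, x_2 = 204/19, minimum f = -4967/19

Corner points and f = -11x_1 - 12x_2:
  (229/19, 204/19) → f = -4967/19
  (-55/36, 59/12) → f = -1519/36
  (140/29, 32/29) → f = -1924/29

The binding constraints are 3x_1 - 7x_2 = -39 and 8x_1 - 6x_2 = 32.
Solving simultaneously gives x_1 = 229/19, x_2 = 204/19.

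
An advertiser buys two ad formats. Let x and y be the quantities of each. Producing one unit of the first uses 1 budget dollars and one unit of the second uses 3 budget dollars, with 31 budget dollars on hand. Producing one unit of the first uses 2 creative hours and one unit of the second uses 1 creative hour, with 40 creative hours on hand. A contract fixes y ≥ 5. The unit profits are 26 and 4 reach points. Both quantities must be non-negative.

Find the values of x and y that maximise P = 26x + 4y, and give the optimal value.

x = 16, y = 5, maximum P = 436

Extreme points and P = 26x + 4y:
  (0, 31/3) → P = 124/3
  (0, 5) → P = 20
  (16, 5) → P = 436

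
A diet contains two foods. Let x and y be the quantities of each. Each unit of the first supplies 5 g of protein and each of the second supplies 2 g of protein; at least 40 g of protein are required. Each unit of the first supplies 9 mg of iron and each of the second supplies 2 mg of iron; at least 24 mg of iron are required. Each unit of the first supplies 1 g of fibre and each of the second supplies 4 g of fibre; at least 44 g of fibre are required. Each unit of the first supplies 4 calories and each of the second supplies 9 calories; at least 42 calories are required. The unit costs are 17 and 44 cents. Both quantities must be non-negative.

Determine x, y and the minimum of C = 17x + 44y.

The feasible region is unbounded (it extends along (0, 1), (1, 0)), but C strictly increases along every unbounded feasible direction, so there is no improving ray and the minimum is attained at a vertex.

x = 4, y = 10, minimum C = 508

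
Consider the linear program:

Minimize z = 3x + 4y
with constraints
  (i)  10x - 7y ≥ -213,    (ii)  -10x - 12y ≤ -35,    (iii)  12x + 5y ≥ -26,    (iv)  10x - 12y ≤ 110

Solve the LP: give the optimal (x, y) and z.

Extreme points and z = 3x + 4y:
  (-1247/134, 1148/67) → z = 5443/134
  (-487/94, 340/47) → z = 1259/94
  (29/4, -25/8) → z = 37/4
The feasible region is unbounded (it extends along (6, 5), (7, 10)), but z strictly increases along every unbounded feasible direction, so there is no improving ray and the minimum is attained at a vertex.

x = 29/4, y = -25/8, minimum z = 37/4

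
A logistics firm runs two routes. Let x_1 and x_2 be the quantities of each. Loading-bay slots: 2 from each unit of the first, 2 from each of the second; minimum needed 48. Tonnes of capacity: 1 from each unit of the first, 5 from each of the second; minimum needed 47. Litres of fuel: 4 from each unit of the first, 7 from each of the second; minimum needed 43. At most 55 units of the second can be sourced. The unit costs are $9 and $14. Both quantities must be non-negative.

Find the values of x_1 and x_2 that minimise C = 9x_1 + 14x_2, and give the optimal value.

Feasible corners and C = 9x_1 + 14x_2:
  (0, 24) → C = 336
  (0, 55) → C = 770
  (47, 0) → C = 423
  (73/4, 23/4) → C = 979/4
The feasible region is unbounded (it extends along (1, 0)), but C strictly increases along every unbounded feasible direction, so there is no improving ray and the minimum is attained at a vertex.

The binding constraints are 2x_1 + 2x_2 = 48 and x_1 + 5x_2 = 47.
Solving simultaneously gives x_1 = 73/4, x_2 = 23/4.

x_1 = 73/4, x_2 = 23/4, minimum C = 979/4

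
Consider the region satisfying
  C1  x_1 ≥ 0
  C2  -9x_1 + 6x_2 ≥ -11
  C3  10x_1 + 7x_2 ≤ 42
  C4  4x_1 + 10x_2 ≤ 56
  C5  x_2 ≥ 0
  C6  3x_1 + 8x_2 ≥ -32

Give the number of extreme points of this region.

Of the 15 pairwise boundary intersections, those satisfying every inequality are:
  (0, 28/5)
  (0, 0)
  (329/123, 268/123)
  (11/9, 0)
  (7/18, 49/9)

5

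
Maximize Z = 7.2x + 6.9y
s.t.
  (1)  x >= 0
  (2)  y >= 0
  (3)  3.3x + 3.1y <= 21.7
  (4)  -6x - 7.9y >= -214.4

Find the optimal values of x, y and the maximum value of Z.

x = 0, y = 7, maximum Z = 48.3

Extreme points and Z = 7.2x + 6.9y:
  (0, 0) → Z = 0
  (0, 7) → Z = 483/10
  (217/33, 0) → Z = 2604/55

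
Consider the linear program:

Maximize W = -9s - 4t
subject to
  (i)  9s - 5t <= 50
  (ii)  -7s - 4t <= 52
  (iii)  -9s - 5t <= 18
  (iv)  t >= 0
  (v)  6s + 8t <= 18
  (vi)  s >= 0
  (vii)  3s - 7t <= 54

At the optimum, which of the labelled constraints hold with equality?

Corner points and W = -9s - 4t:
  (3, 0) → W = -27
  (0, 0) → W = 0
  (0, 9/4) → W = -9

The maximum is at (0, 0). Substituting into each constraint, equality holds for (iv) and (vi); the remaining constraints have slack.

(iv) and (vi)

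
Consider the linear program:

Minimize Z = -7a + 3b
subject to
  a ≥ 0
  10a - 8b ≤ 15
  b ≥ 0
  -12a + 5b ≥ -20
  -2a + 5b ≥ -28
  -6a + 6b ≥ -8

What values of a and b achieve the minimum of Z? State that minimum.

a = 40/21, b = 4/7, minimum Z = -244/21

Vertices and Z = -7a + 3b:
  (0, 0) → Z = 0
  (4/3, 0) → Z = -28/3
  (40/21, 4/7) → Z = -244/21
The feasible region is unbounded (it extends along (0, 1), (5, 12)), but Z strictly increases along every unbounded feasible direction, so there is no improving ray and the minimum is attained at a vertex.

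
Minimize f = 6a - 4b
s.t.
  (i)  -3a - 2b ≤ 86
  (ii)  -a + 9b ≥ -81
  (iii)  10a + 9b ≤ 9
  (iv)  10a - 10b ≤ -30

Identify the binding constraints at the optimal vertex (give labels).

Corner points and f = 6a - 4b:
  (-612/29, -329/29) → f = -2356/29
  (-792/7, 887/7) → f = -8300/7
  (-27/2, -21/2) → f = -39
  (-18/19, 39/19) → f = -264/19

The minimum is at (-792/7, 887/7). Substituting into each constraint, equality holds for (i) and (iii); the remaining constraints have slack.

(i) and (iii)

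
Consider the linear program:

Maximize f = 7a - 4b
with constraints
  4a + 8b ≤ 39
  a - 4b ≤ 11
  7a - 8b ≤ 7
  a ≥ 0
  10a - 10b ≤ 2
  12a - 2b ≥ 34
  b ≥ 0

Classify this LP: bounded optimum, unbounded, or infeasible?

bounded optimum

Vertices and f = 7a - 4b:
  (203/60, 191/60) → f = 219/20
  (175/52, 83/26) → f = 561/52
  (84/25, 79/25) → f = 272/25
The feasible region has finitely many vertices and no improving ray; the maximum is 219/20 at (203/60, 191/60).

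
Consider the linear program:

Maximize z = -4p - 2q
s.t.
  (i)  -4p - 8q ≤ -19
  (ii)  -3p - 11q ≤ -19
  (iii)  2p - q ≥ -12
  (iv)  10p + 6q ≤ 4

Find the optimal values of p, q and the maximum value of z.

p = -77/20, q = 43/10, maximum z = 34/5

Extreme points and z = -4p - 2q:
  (-77/20, 43/10) → z = 34/5
  (-41/28, 87/28) → z = -5/14
  (-34/11, 64/11) → z = 8/11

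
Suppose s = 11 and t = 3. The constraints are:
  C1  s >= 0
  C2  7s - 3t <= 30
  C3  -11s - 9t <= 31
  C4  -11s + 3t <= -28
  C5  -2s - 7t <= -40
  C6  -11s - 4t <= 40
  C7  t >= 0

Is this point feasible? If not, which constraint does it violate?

Constraint C2: 7s - 3t = 68, which is not ≤ 30. All other constraints are satisfied.

not feasible — violates C2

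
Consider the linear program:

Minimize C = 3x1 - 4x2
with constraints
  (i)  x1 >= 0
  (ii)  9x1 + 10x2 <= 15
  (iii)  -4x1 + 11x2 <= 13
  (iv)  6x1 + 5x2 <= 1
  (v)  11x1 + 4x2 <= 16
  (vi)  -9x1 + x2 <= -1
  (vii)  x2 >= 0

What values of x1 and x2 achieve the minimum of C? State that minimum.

Vertices and C = 3x1 - 4x2:
  (2/17, 1/17) → C = 2/17
  (1/6, 0) → C = 1/2
  (1/9, 0) → C = 1/3

The binding constraints are 6x1 + 5x2 = 1 and -9x1 + x2 = -1.
Solving simultaneously gives x1 = 2/17, x2 = 1/17.

x1 = 2/17, x2 = 1/17, minimum C = 2/17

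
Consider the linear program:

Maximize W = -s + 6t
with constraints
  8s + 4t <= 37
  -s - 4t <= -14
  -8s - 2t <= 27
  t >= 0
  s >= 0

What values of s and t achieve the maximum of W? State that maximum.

s = 0, t = 37/4, maximum W = 111/2

Extreme points and W = -s + 6t:
  (23/7, 75/28) → W = 179/14
  (0, 37/4) → W = 111/2
  (0, 7/2) → W = 21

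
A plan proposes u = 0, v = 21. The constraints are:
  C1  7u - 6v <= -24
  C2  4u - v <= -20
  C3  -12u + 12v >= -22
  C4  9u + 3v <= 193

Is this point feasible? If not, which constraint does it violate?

C1: -126 ≤ -24 ✓
C2: -21 ≤ -20 ✓
C3: 252 ≥ -22 ✓
C4: 63 ≤ 193 ✓

feasible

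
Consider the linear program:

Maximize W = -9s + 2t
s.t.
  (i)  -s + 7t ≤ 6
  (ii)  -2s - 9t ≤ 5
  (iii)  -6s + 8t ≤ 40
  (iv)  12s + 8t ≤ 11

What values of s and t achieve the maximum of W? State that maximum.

s = -89/23, t = 7/23, maximum W = 815/23

Corner points and W = -9s + 2t:
  (-89/23, 7/23) → W = 815/23
  (29/92, 83/92) → W = -95/92
  (139/92, -41/46) → W = -1415/92

The binding constraints are -s + 7t = 6 and -2s - 9t = 5.
Solving simultaneously gives s = -89/23, t = 7/23.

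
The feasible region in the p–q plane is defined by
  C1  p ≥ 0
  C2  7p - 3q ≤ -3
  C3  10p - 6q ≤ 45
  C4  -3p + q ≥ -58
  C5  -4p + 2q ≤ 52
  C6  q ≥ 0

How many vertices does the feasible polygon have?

Of the 15 pairwise boundary intersections, those satisfying every inequality are:
  (0, 1)
  (0, 26)
  (75, 176)

3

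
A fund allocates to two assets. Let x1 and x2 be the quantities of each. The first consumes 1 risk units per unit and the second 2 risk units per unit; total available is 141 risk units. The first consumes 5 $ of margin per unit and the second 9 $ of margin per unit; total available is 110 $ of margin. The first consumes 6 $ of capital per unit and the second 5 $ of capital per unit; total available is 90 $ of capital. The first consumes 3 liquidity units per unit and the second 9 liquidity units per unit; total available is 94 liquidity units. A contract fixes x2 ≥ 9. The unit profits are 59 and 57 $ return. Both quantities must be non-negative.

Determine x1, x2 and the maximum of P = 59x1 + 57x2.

x1 = 13/3, x2 = 9, maximum P = 2306/3

Vertices and P = 59x1 + 57x2:
  (0, 94/9) → P = 1786/3
  (0, 9) → P = 513
  (13/3, 9) → P = 2306/3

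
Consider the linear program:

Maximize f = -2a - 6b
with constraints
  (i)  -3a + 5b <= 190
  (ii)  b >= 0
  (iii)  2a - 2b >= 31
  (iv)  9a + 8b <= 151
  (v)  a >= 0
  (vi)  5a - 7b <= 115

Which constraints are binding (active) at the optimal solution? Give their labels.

Vertices and f = -2a - 6b:
  (31/2, 0) → f = -31
  (151/9, 0) → f = -302/9
  (275/17, 23/34) → f = -619/17

The maximum is at (31/2, 0). Substituting into each constraint, equality holds for (ii) and (iii); the remaining constraints have slack.

(ii) and (iii)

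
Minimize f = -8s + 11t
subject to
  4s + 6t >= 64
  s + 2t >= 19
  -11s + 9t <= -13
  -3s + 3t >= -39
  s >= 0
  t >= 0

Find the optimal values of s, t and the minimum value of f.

Vertices and f = -8s + 11t:
  (7, 6) → f = 10
  (109/17, 326/51) → f = 970/51
  (15, 2) → f = -98
The feasible region is unbounded (it extends along (1, 1), (9, 11)), but f strictly increases along every unbounded feasible direction, so there is no improving ray and the minimum is attained at a vertex.

s = 15, t = 2, minimum f = -98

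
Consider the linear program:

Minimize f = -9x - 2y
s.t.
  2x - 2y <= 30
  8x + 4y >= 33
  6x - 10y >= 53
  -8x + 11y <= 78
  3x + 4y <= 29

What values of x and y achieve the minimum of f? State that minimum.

x = 89/7, y = -16/7, minimum f = -769/7

Feasible corners and f = -9x - 2y:
  (31/4, -29/4) → f = -221/4
  (89/7, -16/7) → f = -769/7
  (271/52, -113/52) → f = -2213/52
  (251/27, 5/18) → f = -758/9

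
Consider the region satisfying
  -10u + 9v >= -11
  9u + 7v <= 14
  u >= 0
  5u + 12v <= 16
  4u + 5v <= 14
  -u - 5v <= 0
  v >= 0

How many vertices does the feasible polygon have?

Pairwise boundary intersections that survive every other constraint:
  (203/151, 41/151)
  (11/10, 0)
  (56/73, 74/73)
  (0, 4/3)
  (0, 0)

5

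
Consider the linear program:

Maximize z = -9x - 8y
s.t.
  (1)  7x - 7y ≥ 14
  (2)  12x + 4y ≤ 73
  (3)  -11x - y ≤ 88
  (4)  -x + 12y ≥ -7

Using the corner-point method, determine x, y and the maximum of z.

x = 17/11, y = -5/11, maximum z = -113/11

Extreme points and z = -9x - 8y:
  (81/16, 49/16) → z = -1121/16
  (17/11, -5/11) → z = -113/11
  (226/37, -11/148) → z = -2012/37

The optimum lies where 7x - 7y = 14 and -x + 12y = -7.
Solving simultaneously gives x = 17/11, y = -5/11.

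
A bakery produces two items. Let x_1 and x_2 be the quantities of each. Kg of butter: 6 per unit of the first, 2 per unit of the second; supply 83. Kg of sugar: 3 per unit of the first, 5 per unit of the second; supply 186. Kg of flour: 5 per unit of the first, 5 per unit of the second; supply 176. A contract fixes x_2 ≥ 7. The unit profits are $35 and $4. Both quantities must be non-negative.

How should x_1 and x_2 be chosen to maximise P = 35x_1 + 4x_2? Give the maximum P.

Corner points and P = 35x_1 + 4x_2:
  (0, 176/5) → P = 704/5
  (0, 7) → P = 28
  (63/20, 641/20) → P = 4769/20
  (23/2, 7) → P = 861/2

At the optimal vertex, 6x_1 + 2x_2 = 83 and x_2 = 7.
Solving simultaneously gives x_1 = 23/2, x_2 = 7.

x_1 = 23/2, x_2 = 7, maximum P = 861/2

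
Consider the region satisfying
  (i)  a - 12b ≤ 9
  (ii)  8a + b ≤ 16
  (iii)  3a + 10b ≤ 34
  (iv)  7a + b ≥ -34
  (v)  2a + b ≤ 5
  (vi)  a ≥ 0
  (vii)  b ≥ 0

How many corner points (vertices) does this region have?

5

The feasible vertices (each the meet of two boundaries and inside every other half-plane) are:
  (11/6, 4/3)
  (2, 0)
  (16/17, 53/17)
  (0, 17/5)
  (0, 0)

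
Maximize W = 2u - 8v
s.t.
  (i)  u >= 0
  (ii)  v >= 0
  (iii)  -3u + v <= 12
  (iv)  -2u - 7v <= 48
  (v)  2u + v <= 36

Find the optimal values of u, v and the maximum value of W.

Corner points and W = 2u - 8v:
  (0, 0) → W = 0
  (0, 12) → W = -96
  (18, 0) → W = 36
  (24/5, 132/5) → W = -1008/5

u = 18, v = 0, maximum W = 36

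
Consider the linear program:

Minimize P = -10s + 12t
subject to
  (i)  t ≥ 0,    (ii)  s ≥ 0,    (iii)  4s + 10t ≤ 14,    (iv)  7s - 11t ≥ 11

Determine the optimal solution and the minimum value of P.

The optimum lies where t = 0 and 4s + 10t = 14.
Solving simultaneously gives s = 7/2, t = 0.

s = 7/2, t = 0, minimum P = -35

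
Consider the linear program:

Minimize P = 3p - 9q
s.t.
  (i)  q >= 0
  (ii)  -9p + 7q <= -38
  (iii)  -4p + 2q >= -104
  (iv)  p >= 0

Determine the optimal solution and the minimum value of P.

p = 326/5, q = 392/5, minimum P = -510

Extreme points and P = 3p - 9q:
  (38/9, 0) → P = 38/3
  (26, 0) → P = 78
  (326/5, 392/5) → P = -510

The binding constraints are -9p + 7q = -38 and -4p + 2q = -104.
Solving simultaneously gives p = 326/5, q = 392/5.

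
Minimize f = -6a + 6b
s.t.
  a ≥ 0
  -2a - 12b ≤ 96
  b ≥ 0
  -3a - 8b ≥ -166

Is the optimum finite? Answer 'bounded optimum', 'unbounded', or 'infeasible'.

Vertices and f = -6a + 6b:
  (0, 0) → f = 0
  (0, 83/4) → f = 249/2
  (166/3, 0) → f = -332
The feasible region has finitely many vertices and no improving ray; the minimum is -332 at (166/3, 0).

bounded optimum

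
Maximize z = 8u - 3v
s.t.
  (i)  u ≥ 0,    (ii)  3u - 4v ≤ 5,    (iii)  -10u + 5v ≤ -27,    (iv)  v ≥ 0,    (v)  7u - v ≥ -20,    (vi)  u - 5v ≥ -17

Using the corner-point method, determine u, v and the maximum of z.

Corner points and z = 8u - 3v:
  (83/25, 31/25) → z = 571/25
  (93/11, 56/11) → z = 576/11
  (44/9, 197/45) → z = 1169/45

The binding constraints are 3u - 4v = 5 and u - 5v = -17.
Solving simultaneously gives u = 93/11, v = 56/11.

u = 93/11, v = 56/11, maximum z = 576/11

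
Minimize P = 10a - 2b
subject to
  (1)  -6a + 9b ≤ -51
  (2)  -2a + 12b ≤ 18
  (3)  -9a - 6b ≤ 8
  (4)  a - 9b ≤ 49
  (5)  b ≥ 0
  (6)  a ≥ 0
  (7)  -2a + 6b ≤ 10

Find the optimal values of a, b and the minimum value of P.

a = 17/2, b = 0, minimum P = 85

Extreme points and P = 10a - 2b:
  (43/3, 35/9) → P = 1220/9
  (17/2, 0) → P = 85
  (49, 0) → P = 490
The feasible region is unbounded (it extends along (6, 1), (9, 1)), but P strictly increases along every unbounded feasible direction, so there is no improving ray and the minimum is attained at a vertex.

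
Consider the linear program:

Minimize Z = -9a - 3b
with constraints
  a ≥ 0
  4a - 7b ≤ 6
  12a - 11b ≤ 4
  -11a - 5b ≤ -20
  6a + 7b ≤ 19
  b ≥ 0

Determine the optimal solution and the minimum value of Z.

a = 79/50, b = 34/25, minimum Z = -183/10

Feasible corners and Z = -9a - 3b:
  (240/181, 196/181) → Z = -2748/181
  (79/50, 34/25) → Z = -183/10
  (45/47, 89/47) → Z = -672/47

At the optimal vertex, 12a - 11b = 4 and 6a + 7b = 19.
Solving simultaneously gives a = 79/50, b = 34/25.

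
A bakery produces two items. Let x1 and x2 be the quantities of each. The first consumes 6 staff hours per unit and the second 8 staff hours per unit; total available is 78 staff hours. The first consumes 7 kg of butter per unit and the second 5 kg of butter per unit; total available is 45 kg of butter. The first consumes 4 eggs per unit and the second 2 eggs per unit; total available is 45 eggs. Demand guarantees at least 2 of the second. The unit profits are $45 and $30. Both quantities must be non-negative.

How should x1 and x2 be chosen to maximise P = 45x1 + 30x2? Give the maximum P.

x1 = 5, x2 = 2, maximum P = 285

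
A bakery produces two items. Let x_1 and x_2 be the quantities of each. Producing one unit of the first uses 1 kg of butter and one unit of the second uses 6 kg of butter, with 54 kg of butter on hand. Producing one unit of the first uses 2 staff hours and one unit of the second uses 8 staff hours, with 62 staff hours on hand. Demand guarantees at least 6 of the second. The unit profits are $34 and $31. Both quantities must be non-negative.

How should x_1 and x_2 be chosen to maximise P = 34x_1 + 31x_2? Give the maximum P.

x_1 = 7, x_2 = 6, maximum P = 424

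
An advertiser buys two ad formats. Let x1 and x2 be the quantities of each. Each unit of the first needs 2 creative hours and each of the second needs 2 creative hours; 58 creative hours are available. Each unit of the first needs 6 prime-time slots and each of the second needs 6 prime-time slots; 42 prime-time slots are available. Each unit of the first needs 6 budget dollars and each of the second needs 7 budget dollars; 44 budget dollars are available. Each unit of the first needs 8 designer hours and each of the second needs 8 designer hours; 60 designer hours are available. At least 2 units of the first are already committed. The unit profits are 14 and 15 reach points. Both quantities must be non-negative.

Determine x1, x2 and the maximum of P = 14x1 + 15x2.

x1 = 5, x2 = 2, maximum P = 100

Vertices and P = 14x1 + 15x2:
  (7, 0) → P = 98
  (2, 0) → P = 28
  (5, 2) → P = 100
  (2, 32/7) → P = 676/7

The optimum lies where 6x1 + 6x2 = 42 and 6x1 + 7x2 = 44.
Solving simultaneously gives x1 = 5, x2 = 2.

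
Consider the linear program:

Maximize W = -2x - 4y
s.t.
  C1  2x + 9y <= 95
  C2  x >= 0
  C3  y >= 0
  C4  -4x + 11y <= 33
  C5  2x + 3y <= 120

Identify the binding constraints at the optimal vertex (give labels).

C2 and C3

Extreme points and W = -2x - 4y:
  (95/2, 0) → W = -95
  (374/29, 223/29) → W = -1640/29
  (0, 0) → W = 0
  (0, 3) → W = -12

The maximum is at (0, 0). Substituting into each constraint, equality holds for C2 and C3; the remaining constraints have slack.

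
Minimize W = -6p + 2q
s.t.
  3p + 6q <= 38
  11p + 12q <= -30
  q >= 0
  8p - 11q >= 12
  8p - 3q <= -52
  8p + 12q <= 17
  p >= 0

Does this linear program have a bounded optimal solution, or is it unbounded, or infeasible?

infeasible

The boundaries 8p + 12q = 17 and p = 0 meet at (0, 17/12), but that point violates 11p + 12q ≤ -30. Every candidate vertex is excluded by some other constraint, so the feasible region is empty.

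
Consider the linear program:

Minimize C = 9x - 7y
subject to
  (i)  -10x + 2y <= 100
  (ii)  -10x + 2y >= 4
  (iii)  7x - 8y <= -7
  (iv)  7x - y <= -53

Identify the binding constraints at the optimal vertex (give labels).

(i) and (iv)

Extreme points and C = 9x - 7y:
  (-131/11, -105/11) → C = -444/11
  (-3/2, 85/2) → C = -311
  (-417/49, -46/7) → C = -1499/49

The minimum is at (-3/2, 85/2). Substituting into each constraint, equality holds for (i) and (iv); the remaining constraints have slack.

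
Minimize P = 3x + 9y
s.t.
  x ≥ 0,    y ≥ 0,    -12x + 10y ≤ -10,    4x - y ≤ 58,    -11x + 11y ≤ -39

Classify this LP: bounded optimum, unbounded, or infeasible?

bounded optimum

Vertices and P = 3x + 9y:
  (29/2, 0) → P = 87/2
  (39/11, 0) → P = 117/11
  (599/33, 482/33) → P = 2045/11
The feasible region has finitely many vertices and no improving ray; the minimum is 117/11 at (39/11, 0).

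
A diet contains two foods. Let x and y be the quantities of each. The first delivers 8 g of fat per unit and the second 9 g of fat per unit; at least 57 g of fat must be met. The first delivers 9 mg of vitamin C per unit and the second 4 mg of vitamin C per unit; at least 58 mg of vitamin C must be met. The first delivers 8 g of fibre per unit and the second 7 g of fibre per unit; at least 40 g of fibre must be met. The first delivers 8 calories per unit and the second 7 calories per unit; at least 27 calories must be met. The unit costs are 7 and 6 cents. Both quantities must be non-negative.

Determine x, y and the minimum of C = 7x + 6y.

x = 6, y = 1, minimum C = 48

Extreme points and C = 7x + 6y:
  (0, 29/2) → C = 87
  (57/8, 0) → C = 399/8
  (6, 1) → C = 48
The feasible region is unbounded (it extends along (0, 1), (1, 0)), but C strictly increases along every unbounded feasible direction, so there is no improving ray and the minimum is attained at a vertex.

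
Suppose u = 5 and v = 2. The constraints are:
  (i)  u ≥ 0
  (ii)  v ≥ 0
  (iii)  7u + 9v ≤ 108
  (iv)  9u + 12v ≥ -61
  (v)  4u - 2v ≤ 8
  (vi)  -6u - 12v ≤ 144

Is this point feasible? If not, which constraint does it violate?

not feasible — violates (v)

Constraint (v): 4u - 2v = 16, which is not ≤ 8. All other constraints are satisfied.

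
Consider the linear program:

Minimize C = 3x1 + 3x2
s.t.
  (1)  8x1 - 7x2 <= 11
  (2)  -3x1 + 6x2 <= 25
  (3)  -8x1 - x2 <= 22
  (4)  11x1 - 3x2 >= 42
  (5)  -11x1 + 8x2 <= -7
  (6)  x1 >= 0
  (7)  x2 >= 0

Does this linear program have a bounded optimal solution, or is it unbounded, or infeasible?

bounded optimum

Corner points and C = 3x1 + 3x2:
  (241/27, 233/27) → C = 158/3
  (261/53, 215/53) → C = 1428/53
  (121/21, 148/21) → C = 269/7
  (63/11, 7) → C = 420/11
The feasible region has finitely many vertices and no improving ray; the minimum is 1428/53 at (261/53, 215/53).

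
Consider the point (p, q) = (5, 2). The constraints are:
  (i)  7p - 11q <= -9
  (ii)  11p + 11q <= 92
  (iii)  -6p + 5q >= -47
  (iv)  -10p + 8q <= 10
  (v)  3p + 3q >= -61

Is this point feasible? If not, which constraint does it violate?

not feasible — violates (i)

Constraint (i): 7p - 11q = 13, which is not ≤ -9. All other constraints are satisfied.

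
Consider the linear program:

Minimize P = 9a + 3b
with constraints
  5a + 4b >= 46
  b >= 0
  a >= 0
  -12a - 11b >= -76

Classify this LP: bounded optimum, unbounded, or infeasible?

The boundaries 5a + 4b = 46 and b = 0 meet at (46/5, 0), but that point violates -12a - 11b ≥ -76. Every candidate vertex is excluded by some other constraint, so the feasible region is empty.

infeasible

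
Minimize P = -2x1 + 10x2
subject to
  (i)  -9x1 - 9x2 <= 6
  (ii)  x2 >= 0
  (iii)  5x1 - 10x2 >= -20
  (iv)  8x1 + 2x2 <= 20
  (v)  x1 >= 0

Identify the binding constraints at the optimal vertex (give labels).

(ii) and (iv)

Extreme points and P = -2x1 + 10x2:
  (5/2, 0) → P = -5
  (0, 0) → P = 0
  (16/9, 26/9) → P = 76/3
  (0, 2) → P = 20

The minimum is at (5/2, 0). Substituting into each constraint, equality holds for (ii) and (iv); the remaining constraints have slack.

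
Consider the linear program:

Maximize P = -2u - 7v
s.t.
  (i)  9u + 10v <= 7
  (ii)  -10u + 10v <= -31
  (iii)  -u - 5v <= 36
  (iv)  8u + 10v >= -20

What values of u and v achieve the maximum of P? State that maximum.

Feasible corners and P = -2u - 7v:
  (2, -11/10) → P = 37/10
  (79/7, -331/35) → P = 1527/35
  (11/18, -112/45) → P = 81/5
  (26/3, -134/15) → P = 226/5

u = 26/3, v = -134/15, maximum P = 226/5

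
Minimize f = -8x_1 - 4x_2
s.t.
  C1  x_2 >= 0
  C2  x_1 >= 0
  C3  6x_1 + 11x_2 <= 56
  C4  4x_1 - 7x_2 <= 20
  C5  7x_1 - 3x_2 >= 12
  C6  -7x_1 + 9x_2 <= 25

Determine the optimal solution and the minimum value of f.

x_1 = 306/43, x_2 = 52/43, minimum f = -2656/43

Extreme points and f = -8x_1 - 4x_2:
  (5, 0) → f = -40
  (12/7, 0) → f = -96/7
  (306/43, 52/43) → f = -2656/43
  (60/19, 64/19) → f = -736/19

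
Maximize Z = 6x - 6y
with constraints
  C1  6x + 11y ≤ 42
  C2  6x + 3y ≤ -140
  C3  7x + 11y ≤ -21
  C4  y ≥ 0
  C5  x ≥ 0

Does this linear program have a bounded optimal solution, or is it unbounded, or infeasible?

The boundaries 6x + 11y = 42 and 7x + 11y = -21 meet at (-63, 420/11), but that point violates x ≥ 0. Every candidate vertex is excluded by some other constraint, so the feasible region is empty.

infeasible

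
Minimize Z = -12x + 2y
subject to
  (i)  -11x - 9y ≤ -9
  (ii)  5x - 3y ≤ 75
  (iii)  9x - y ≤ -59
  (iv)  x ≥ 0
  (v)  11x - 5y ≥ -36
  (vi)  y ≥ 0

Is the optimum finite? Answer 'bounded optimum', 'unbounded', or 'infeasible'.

infeasible

The boundaries -11x - 9y = -9 and x = 0 meet at (0, 1), but that point violates 9x - y ≤ -59. Every candidate vertex is excluded by some other constraint, so the feasible region is empty.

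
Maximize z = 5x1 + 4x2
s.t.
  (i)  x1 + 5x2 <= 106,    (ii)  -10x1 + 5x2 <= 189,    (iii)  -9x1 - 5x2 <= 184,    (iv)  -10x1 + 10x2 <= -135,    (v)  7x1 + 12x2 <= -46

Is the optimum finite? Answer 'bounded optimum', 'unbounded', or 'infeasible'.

From the feasible point (-233/28, -611/28), moving in the direction (12, -7) keeps every constraint satisfied while z increases without bound.

unbounded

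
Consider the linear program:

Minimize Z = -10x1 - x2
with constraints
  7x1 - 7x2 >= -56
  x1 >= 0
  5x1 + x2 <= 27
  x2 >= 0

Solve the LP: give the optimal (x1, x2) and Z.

Corner points and Z = -10x1 - x2:
  (0, 8) → Z = -8
  (19/6, 67/6) → Z = -257/6
  (0, 0) → Z = 0
  (27/5, 0) → Z = -54

x1 = 27/5, x2 = 0, minimum Z = -54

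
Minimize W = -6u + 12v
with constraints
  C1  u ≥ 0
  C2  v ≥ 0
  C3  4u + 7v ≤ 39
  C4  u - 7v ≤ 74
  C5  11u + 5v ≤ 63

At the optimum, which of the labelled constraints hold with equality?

Extreme points and W = -6u + 12v:
  (0, 0) → W = 0
  (0, 39/7) → W = 468/7
  (63/11, 0) → W = -378/11
  (82/19, 59/19) → W = 216/19

The minimum is at (63/11, 0). Substituting into each constraint, equality holds for C2 and C5; the remaining constraints have slack.

C2 and C5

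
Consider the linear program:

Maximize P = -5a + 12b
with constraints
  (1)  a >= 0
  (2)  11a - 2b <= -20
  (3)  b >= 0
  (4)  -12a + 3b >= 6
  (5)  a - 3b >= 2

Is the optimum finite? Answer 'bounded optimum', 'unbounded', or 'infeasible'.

The boundaries a = 0 and 11a - 2b = -20 meet at (0, 10), but that point violates a - 3b ≥ 2. Every candidate vertex is excluded by some other constraint, so the feasible region is empty.

infeasible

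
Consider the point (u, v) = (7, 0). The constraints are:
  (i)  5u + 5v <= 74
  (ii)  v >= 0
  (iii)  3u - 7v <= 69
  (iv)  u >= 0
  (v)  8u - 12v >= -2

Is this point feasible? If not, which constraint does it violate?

(i): 35 ≤ 74 ✓
(ii): 0 ≥ 0 ✓
(iii): 21 ≤ 69 ✓
(iv): 7 ≥ 0 ✓
(v): 56 ≥ -2 ✓

feasible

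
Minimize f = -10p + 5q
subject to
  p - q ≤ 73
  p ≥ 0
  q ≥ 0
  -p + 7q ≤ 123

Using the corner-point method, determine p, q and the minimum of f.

p = 317/3, q = 98/3, minimum f = -2680/3

Extreme points and f = -10p + 5q:
  (73, 0) → f = -730
  (317/3, 98/3) → f = -2680/3
  (0, 0) → f = 0
  (0, 123/7) → f = 615/7

The optimum lies where p - q = 73 and -p + 7q = 123.
Solving simultaneously gives p = 317/3, q = 98/3.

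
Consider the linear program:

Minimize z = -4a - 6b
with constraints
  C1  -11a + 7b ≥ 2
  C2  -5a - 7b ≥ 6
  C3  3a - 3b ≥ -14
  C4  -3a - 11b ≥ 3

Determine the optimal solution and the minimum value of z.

Extreme points and z = -4a - 6b:
  (-1/2, -1/2) → z = 5
  (-45/34, 3/34) → z = 81/17
  (-163/42, 11/14) → z = 227/21
The feasible region is unbounded (it extends along (-7, -11), (-1, -1)), but z strictly increases along every unbounded feasible direction, so there is no improving ray and the minimum is attained at a vertex.

At the optimal vertex, -5a - 7b = 6 and -3a - 11b = 3.
Solving simultaneously gives a = -45/34, b = 3/34.

a = -45/34, b = 3/34, minimum z = 81/17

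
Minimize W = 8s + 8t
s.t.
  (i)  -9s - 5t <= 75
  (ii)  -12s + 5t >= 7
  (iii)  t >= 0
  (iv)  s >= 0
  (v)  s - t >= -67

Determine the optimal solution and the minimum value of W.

s = 0, t = 7/5, minimum W = 56/5

Corner points and W = 8s + 8t:
  (0, 7/5) → W = 56/5
  (328/7, 797/7) → W = 9000/7
  (0, 67) → W = 536

At the optimal vertex, -12s + 5t = 7 and s = 0.
Solving simultaneously gives s = 0, t = 7/5.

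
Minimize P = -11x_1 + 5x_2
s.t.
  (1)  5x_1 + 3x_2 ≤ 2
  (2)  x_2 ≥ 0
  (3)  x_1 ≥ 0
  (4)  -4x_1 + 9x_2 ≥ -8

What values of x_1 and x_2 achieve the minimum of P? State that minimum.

Corner points and P = -11x_1 + 5x_2:
  (2/5, 0) → P = -22/5
  (0, 2/3) → P = 10/3
  (0, 0) → P = 0

x_1 = 2/5, x_2 = 0, minimum P = -22/5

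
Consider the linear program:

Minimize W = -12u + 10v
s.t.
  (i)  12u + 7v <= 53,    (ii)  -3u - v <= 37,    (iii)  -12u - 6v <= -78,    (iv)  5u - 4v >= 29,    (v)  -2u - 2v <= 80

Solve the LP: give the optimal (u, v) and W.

Vertices and W = -12u + 10v:
  (19, -25) → W = -478
  (333/5, -533/5) → W = -9326/5
  (53, -93) → W = -1566

u = 333/5, v = -533/5, minimum W = -9326/5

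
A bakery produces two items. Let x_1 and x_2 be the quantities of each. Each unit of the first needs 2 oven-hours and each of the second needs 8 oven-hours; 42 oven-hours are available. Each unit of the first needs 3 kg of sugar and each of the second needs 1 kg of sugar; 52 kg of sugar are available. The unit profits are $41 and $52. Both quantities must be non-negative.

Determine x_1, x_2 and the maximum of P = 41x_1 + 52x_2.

Vertices and P = 41x_1 + 52x_2:
  (0, 0) → P = 0
  (0, 21/4) → P = 273
  (52/3, 0) → P = 2132/3
  (17, 1) → P = 749

The binding constraints are 2x_1 + 8x_2 = 42 and 3x_1 + x_2 = 52.
Solving simultaneously gives x_1 = 17, x_2 = 1.

x_1 = 17, x_2 = 1, maximum P = 749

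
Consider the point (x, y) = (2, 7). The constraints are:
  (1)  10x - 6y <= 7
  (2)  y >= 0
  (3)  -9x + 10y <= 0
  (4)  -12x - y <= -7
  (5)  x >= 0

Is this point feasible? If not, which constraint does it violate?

not feasible — violates (3)

Constraint (3): -9x + 10y = 52, which is not ≤ 0. All other constraints are satisfied.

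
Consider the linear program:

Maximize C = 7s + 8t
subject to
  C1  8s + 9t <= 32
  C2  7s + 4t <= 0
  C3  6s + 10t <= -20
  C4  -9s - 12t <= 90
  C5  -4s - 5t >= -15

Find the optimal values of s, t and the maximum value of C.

s = 40/23, t = -70/23, maximum C = -280/23

Corner points and C = 7s + 8t:
  (40/23, -70/23) → C = -280/23
  (15/2, -105/8) → C = -105/2
  (-110/3, 20) → C = -290/3

At the optimal vertex, 7s + 4t = 0 and 6s + 10t = -20.
Solving simultaneously gives s = 40/23, t = -70/23.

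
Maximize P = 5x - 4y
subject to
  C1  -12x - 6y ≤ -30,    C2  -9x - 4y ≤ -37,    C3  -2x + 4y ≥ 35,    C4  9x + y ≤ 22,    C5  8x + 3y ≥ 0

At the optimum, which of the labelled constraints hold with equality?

C3 and C4

Vertices and P = 5x - 4y:
  (2/11, 389/44) → P = -379/11
  (-111/5, 296/5) → P = -1739/5
  (53/38, 359/38) → P = -1171/38
The feasible region is unbounded (it extends along (-3, 8), (-1, 9)), but P strictly decreases along every unbounded feasible direction, so there is no improving ray and the maximum is attained at a vertex.

The maximum is at (53/38, 359/38). Substituting into each constraint, equality holds for C3 and C4; the remaining constraints have slack.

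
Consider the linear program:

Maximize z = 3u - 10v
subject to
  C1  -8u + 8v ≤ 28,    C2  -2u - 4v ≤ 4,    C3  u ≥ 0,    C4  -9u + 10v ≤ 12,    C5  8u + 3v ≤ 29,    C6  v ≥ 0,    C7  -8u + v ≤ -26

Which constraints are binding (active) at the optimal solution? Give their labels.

Extreme points and z = 3u - 10v:
  (29/8, 0) → z = 87/8
  (107/32, 3/4) → z = 81/32
  (13/4, 0) → z = 39/4

The maximum is at (29/8, 0). Substituting into each constraint, equality holds for C5 and C6; the remaining constraints have slack.

C5 and C6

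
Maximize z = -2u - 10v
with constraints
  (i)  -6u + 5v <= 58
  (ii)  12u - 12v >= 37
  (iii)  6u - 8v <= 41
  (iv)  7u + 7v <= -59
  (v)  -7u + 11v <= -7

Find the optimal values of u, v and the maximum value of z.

The optimum lies where 12u - 12v = 37 and 6u - 8v = 41.
Solving simultaneously gives u = -49/6, v = -45/4.

u = -49/6, v = -45/4, maximum z = 773/6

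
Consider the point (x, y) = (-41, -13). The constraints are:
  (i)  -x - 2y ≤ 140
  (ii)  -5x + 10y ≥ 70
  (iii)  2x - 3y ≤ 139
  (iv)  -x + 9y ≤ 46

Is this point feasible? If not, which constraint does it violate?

feasible

(i): 67 ≤ 140 ✓
(ii): 75 ≥ 70 ✓
(iii): -43 ≤ 139 ✓
(iv): -76 ≤ 46 ✓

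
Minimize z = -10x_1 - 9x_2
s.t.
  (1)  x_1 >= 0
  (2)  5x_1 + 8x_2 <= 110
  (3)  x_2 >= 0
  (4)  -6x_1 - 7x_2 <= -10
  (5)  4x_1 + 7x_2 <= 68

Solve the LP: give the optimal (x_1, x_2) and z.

x_1 = 17, x_2 = 0, minimum z = -170

Feasible corners and z = -10x_1 - 9x_2:
  (0, 10/7) → z = -90/7
  (0, 68/7) → z = -612/7
  (5/3, 0) → z = -50/3
  (17, 0) → z = -170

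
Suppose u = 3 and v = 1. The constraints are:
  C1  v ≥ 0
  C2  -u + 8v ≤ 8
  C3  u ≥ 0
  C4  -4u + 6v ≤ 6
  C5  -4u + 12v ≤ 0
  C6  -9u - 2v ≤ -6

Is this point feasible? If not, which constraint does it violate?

C1: 1 ≥ 0 ✓
C2: 5 ≤ 8 ✓
C3: 3 ≥ 0 ✓
C4: -6 ≤ 6 ✓
C5: 0 ≤ 0 ✓
C6: -29 ≤ -6 ✓

feasible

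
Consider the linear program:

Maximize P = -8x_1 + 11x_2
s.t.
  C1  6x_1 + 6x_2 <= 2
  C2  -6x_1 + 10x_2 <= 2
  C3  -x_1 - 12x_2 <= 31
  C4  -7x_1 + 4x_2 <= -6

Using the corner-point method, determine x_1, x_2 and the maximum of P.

Extreme points and P = -8x_1 + 11x_2:
  (35/11, -94/33) → P = -1874/33
  (2/3, -1/3) → P = -9
  (-13/22, -223/88) → P = -2037/88

The binding constraints are 6x_1 + 6x_2 = 2 and -7x_1 + 4x_2 = -6.
Solving simultaneously gives x_1 = 2/3, x_2 = -1/3.

x_1 = 2/3, x_2 = -1/3, maximum P = -9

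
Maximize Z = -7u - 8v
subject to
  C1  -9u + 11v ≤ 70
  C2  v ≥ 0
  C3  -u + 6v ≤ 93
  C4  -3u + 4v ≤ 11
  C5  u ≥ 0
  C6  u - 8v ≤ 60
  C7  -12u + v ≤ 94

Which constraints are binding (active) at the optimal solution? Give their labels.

Corner points and Z = -7u - 8v:
  (0, 0) → Z = 0
  (60, 0) → Z = -420
  (153/7, 134/7) → Z = -2143/7
  (0, 11/4) → Z = -22
The feasible region is unbounded (it extends along (6, 1), (8, 1)), but Z strictly decreases along every unbounded feasible direction, so there is no improving ray and the maximum is attained at a vertex.

The maximum is at (0, 0). Substituting into each constraint, equality holds for C2 and C5; the remaining constraints have slack.

C2 and C5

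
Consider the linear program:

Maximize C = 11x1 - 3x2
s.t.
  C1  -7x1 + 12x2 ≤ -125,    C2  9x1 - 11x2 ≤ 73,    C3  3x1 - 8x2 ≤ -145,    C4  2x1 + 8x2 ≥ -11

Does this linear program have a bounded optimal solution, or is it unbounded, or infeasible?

The boundaries -7x1 + 12x2 = -125 and 3x1 - 8x2 = -145 meet at (137, 139/2), but that point violates 9x1 - 11x2 ≤ 73. Every candidate vertex is excluded by some other constraint, so the feasible region is empty.

infeasible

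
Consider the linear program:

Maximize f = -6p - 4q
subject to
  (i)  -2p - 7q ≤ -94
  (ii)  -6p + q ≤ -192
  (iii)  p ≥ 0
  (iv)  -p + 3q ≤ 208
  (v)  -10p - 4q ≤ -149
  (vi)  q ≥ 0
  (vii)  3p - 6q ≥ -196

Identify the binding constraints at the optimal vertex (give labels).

(i) and (ii)

Corner points and f = -6p - 4q:
  (719/22, 45/11) → f = -2337/11
  (47, 0) → f = -282
  (1348/33, 584/11) → f = -5032/11
  (220, 428/3) → f = -5672/3
The feasible region is unbounded (it extends along (3, 1), (1, 0)), but f strictly decreases along every unbounded feasible direction, so there is no improving ray and the maximum is attained at a vertex.

The maximum is at (719/22, 45/11). Substituting into each constraint, equality holds for (i) and (ii); the remaining constraints have slack.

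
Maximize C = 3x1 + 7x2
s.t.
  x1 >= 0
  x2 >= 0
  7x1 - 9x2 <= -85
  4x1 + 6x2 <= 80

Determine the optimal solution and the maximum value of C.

Extreme points and C = 3x1 + 7x2:
  (0, 85/9) → C = 595/9
  (0, 40/3) → C = 280/3
  (35/13, 150/13) → C = 1155/13

x1 = 0, x2 = 40/3, maximum C = 280/3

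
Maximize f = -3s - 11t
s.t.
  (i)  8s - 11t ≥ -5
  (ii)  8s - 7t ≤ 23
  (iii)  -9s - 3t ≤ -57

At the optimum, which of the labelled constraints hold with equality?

(ii) and (iii)

Vertices and f = -3s - 11t:
  (9, 7) → f = -104
  (204/41, 167/41) → f = -2449/41
  (156/29, 83/29) → f = -1381/29

The maximum is at (156/29, 83/29). Substituting into each constraint, equality holds for (ii) and (iii); the remaining constraints have slack.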